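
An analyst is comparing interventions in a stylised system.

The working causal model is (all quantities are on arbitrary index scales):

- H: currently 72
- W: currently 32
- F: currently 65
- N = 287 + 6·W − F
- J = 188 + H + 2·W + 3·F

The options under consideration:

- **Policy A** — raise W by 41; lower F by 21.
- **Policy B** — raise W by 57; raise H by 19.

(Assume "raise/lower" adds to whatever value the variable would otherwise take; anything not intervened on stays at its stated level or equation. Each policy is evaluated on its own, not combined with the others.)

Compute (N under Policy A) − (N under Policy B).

-75

Policy A (W + 41, F − 21):
  W = 32 + 41 = 73
  F = 65 − 21 = 44
  N = 287 + 6·73 − 44 = 681
Policy B (W + 57, H + 19):
  W = 32 + 57 = 89
  F = 65
  N = 287 + 6·89 − 65 = 756
N: 681 − 756 = -75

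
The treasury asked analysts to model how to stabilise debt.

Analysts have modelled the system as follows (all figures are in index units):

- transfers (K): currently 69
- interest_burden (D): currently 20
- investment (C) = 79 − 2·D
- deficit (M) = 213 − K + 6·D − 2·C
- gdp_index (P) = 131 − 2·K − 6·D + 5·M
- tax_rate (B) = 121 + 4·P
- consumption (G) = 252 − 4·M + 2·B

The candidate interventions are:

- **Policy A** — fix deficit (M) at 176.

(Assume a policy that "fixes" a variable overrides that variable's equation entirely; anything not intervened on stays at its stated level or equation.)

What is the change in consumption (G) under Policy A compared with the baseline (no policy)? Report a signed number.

Baseline:
  K = 69
  D = 20
  C = 79 − 2·20 = 39
  M = 213 − 69 + 6·20 − 2·39 = 186
  P = 131 − 2·69 − 6·20 + 5·186 = 803
  B = 121 + 4·803 = 3333
  G = 252 − 4·186 + 2·3333 = 6174
Policy A (M := 176):
  K = 69
  D = 20
  C = 79 − 2·20 = 39
  M = 176
  P = 131 − 2·69 − 6·20 + 5·176 = 753
  B = 121 + 4·753 = 3133
  G = 252 − 4·176 + 2·3133 = 5814
Change in G: 5814 − 6174 = -360

-360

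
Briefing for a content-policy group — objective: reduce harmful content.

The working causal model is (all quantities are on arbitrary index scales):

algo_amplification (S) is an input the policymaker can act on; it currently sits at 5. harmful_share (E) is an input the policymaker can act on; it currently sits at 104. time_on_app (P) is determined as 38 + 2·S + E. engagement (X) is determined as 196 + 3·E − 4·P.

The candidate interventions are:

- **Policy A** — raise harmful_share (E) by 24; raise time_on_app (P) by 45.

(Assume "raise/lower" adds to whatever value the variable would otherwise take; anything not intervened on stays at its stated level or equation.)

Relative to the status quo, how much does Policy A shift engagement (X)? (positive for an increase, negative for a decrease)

Baseline:
  S = 5
  E = 104
  P = 38 + 2·5 + 104 = 152
  X = 196 + 3·104 − 4·152 = -100
Policy A (E + 24, P + 45):
  S = 5
  E = 104 + 24 = 128
  P = 38 + 2·5 + 128 (+45 from intervention) = 221
  X = 196 + 3·128 − 4·221 = -304
Change in X: -304 − (-100) = -204

-204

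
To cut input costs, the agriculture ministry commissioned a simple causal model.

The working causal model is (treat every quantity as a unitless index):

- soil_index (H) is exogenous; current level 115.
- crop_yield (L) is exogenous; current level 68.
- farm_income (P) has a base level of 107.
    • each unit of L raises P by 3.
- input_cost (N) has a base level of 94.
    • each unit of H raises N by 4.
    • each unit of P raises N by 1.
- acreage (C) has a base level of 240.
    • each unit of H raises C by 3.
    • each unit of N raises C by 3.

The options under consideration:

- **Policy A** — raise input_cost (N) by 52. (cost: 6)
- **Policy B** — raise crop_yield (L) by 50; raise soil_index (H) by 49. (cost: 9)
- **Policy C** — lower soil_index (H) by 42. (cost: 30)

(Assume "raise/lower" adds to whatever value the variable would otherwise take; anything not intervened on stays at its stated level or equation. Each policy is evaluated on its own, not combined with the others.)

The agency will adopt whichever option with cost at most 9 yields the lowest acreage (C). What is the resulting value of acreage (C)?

Policy A (N + 52):
  H = 115
  L = 68
  P = 107 + 3·68 = 311
  N = 94 + 4·115 + 311 (+52 from intervention) = 917
  C = 240 + 3·115 + 3·917 = 3336
Policy B (L + 50, H + 49):
  H = 115 + 49 = 164
  L = 68 + 50 = 118
  P = 107 + 3·118 = 461
  N = 94 + 4·164 + 461 = 1211
  C = 240 + 3·164 + 3·1211 = 4365
Comparing — Policy A: C=3336, Policy B: C=4365. Lowest is 3336 (Policy A).

3336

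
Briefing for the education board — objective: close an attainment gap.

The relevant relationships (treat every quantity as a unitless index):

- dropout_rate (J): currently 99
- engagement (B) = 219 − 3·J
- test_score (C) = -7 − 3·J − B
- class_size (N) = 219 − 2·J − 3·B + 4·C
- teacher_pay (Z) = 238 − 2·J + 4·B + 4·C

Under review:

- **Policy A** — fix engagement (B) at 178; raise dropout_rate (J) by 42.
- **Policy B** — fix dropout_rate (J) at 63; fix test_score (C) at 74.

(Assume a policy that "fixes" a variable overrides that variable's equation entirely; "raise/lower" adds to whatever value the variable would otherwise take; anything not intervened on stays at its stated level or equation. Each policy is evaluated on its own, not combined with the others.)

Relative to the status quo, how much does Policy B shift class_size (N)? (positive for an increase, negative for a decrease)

Baseline:
  J = 99
  B = 219 − 3·99 = -78
  C = -7 − 3·99 − (-78) = -226
  N = 219 − 2·99 − 3·(-78) + 4·(-226) = -649
Policy B (J := 63, C := 74):
  J = 63
  B = 219 − 3·63 = 30
  C = 74
  N = 219 − 2·63 − 3·30 + 4·74 = 299
Change in N: 299 − (-649) = 948

948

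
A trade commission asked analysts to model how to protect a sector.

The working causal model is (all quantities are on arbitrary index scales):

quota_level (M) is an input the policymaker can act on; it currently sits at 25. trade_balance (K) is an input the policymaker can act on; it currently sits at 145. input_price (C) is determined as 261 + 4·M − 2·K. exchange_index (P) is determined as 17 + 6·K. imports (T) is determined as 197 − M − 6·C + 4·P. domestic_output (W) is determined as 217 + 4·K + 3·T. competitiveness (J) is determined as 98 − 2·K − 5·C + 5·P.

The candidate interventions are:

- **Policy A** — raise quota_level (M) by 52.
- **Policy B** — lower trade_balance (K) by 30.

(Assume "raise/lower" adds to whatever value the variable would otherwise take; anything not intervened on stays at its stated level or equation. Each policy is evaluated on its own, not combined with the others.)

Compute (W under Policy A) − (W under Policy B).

Policy A (M + 52):
  M = 25 + 52 = 77
  K = 145
  C = 261 + 4·77 − 2·145 = 279
  P = 17 + 6·145 = 887
  T = 197 − 77 − 6·279 + 4·887 = 1994
  W = 217 + 4·145 + 3·1994 = 6779
Policy B (K − 30):
  M = 25
  K = 145 − 30 = 115
  C = 261 + 4·25 − 2·115 = 131
  P = 17 + 6·115 = 707
  T = 197 − 25 − 6·131 + 4·707 = 2214
  W = 217 + 4·115 + 3·2214 = 7319
W: 6779 − 7319 = -540

-540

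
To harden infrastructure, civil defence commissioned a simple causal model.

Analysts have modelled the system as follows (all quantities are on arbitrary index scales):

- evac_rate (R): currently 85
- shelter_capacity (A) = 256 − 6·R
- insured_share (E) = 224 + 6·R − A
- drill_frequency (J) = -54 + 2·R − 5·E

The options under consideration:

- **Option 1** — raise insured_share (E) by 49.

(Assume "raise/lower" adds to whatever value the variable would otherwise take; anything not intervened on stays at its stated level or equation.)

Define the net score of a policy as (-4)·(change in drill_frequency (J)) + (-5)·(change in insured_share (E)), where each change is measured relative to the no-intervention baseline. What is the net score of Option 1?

735

Baseline:
  R = 85
  A = 256 − 6·85 = -254
  E = 224 + 6·85 − (-254) = 988
  J = -54 + 2·85 − 5·988 = -4824
Option 1 (E + 49):
  R = 85
  A = 256 − 6·85 = -254
  E = 224 + 6·85 − (-254) (+49 from intervention) = 1037
  J = -54 + 2·85 − 5·1037 = -5069
ΔJ = -5069 − (-4824) = -245; ΔE = 1037 − 988 = 49
Score = (-4)·(-245) + (-5)·49 = 735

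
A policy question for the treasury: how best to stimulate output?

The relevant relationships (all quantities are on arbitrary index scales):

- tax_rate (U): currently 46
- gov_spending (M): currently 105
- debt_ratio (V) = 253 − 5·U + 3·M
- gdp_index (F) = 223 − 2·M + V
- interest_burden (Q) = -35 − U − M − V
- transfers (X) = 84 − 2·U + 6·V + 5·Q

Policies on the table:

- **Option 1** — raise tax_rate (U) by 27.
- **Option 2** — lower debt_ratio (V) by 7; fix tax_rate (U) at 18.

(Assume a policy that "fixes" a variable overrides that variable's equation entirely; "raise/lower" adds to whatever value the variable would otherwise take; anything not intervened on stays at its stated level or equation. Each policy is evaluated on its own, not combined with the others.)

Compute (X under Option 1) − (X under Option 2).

Option 1 (U + 27):
  U = 46 + 27 = 73
  M = 105
  V = 253 − 5·73 + 3·105 = 203
  Q = -35 − 73 − 105 − 203 = -416
  X = 84 − 2·73 + 6·203 + 5·(-416) = -924
Option 2 (V − 7, U := 18):
  U = 18
  M = 105
  V = 253 − 5·18 + 3·105 (−7 from intervention) = 471
  Q = -35 − 18 − 105 − 471 = -629
  X = 84 − 2·18 + 6·471 + 5·(-629) = -271
X: -924 − (-271) = -653

-653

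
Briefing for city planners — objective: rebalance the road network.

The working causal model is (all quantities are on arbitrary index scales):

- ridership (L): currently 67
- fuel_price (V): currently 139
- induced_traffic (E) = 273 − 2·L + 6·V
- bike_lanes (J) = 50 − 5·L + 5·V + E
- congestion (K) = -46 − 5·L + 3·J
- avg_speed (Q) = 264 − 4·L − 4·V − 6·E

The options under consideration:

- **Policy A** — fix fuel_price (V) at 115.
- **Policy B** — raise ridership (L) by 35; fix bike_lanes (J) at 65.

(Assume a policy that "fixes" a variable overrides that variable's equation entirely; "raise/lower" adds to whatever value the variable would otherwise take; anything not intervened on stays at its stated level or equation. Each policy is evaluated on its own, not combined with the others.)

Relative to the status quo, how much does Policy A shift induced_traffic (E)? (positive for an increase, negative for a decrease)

Baseline:
  L = 67
  V = 139
  E = 273 − 2·67 + 6·139 = 973
Policy A (V := 115):
  L = 67
  V = 115
  E = 273 − 2·67 + 6·115 = 829
Change in E: 829 − 973 = -144

-144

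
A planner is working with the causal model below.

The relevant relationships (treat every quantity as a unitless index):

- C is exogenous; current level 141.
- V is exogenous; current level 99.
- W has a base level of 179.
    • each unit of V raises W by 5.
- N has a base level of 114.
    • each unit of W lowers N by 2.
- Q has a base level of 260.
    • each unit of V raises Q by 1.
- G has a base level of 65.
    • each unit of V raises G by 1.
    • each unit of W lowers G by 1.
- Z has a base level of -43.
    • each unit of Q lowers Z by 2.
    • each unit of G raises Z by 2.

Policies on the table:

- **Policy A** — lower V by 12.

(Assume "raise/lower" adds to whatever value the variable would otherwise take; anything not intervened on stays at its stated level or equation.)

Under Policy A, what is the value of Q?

Policy A (V − 12):
  V = 99 − 12 = 87
  Q = 260 + 87 = 347

347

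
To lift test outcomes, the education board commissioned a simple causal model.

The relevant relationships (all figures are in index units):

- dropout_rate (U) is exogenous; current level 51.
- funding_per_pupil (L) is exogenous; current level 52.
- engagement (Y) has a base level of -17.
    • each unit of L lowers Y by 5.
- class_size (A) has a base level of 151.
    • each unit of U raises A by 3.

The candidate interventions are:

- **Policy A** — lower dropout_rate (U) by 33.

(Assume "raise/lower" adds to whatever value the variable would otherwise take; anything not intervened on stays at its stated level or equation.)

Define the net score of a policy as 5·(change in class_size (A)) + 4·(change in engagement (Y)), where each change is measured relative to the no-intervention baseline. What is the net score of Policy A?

Baseline:
  U = 51
  L = 52
  Y = -17 − 5·52 = -277
  A = 151 + 3·51 = 304
Policy A (U − 33):
  U = 51 − 33 = 18
  L = 52
  Y = -17 − 5·52 = -277
  A = 151 + 3·18 = 205
ΔA = 205 − 304 = -99; ΔY = -277 − (-277) = 0
Score = 5·(-99) + 4·0 = -495

-495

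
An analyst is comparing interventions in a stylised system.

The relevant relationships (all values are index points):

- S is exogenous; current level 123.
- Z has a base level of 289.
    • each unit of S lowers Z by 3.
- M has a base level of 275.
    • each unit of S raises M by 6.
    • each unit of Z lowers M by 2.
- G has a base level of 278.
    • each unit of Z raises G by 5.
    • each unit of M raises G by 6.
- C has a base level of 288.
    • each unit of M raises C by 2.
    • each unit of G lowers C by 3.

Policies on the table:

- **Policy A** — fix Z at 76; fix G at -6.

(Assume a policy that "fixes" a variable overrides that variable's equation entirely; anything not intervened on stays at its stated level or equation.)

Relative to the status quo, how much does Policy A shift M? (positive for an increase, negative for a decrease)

-312

Baseline:
  S = 123
  Z = 289 − 3·123 = -80
  M = 275 + 6·123 − 2·(-80) = 1173
Policy A (Z := 76, G := -6):
  S = 123
  Z = 76
  M = 275 + 6·123 − 2·76 = 861
Change in M: 861 − 1173 = -312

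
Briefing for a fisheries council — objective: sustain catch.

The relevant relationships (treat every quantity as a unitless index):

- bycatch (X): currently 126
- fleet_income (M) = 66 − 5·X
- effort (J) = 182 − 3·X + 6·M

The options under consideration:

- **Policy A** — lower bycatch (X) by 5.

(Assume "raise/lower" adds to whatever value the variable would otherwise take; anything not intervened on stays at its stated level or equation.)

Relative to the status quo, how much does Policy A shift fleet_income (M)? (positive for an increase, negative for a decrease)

25

Baseline:
  X = 126
  M = 66 − 5·126 = -564
Policy A (X − 5):
  X = 126 − 5 = 121
  M = 66 − 5·121 = -539
Change in M: -539 − (-564) = 25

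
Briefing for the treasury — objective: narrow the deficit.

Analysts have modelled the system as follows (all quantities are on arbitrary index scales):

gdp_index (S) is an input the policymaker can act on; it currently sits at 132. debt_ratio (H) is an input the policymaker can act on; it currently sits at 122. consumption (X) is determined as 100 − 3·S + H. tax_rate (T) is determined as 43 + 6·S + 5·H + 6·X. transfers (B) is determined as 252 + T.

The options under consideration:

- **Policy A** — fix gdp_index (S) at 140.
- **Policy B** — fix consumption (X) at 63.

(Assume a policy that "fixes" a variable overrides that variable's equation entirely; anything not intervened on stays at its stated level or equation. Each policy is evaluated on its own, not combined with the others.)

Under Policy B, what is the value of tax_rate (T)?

Policy B (X := 63):
  S = 132
  H = 122
  X = 63
  T = 43 + 6·132 + 5·122 + 6·63 = 1823

1823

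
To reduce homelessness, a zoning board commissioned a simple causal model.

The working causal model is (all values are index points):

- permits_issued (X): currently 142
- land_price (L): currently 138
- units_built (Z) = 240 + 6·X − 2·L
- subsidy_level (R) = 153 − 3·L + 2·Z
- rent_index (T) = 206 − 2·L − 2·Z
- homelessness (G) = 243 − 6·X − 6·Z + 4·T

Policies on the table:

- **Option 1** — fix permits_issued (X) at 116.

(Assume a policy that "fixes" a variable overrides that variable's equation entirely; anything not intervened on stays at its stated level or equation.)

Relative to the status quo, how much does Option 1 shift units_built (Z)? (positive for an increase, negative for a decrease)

-156

Baseline:
  X = 142
  L = 138
  Z = 240 + 6·142 − 2·138 = 816
Option 1 (X := 116):
  X = 116
  L = 138
  Z = 240 + 6·116 − 2·138 = 660
Change in Z: 660 − 816 = -156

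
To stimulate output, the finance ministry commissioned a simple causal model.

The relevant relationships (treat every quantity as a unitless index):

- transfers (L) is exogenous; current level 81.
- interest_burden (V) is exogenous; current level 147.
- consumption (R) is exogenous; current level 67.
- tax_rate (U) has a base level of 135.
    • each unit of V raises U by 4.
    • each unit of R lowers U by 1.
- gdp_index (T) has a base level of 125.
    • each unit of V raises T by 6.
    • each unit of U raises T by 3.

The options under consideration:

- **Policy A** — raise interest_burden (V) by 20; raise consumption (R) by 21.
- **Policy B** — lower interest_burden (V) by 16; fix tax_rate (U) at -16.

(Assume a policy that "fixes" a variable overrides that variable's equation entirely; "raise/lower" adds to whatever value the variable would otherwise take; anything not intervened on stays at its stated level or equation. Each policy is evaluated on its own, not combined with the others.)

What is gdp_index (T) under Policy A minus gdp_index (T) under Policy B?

Policy A (V + 20, R + 21):
  V = 147 + 20 = 167
  R = 67 + 21 = 88
  U = 135 + 4·167 − 88 = 715
  T = 125 + 6·167 + 3·715 = 3272
Policy B (V − 16, U := -16):
  V = 147 − 16 = 131
  R = 67
  U = -16
  T = 125 + 6·131 + 3·(-16) = 863
T: 3272 − 863 = 2409

2409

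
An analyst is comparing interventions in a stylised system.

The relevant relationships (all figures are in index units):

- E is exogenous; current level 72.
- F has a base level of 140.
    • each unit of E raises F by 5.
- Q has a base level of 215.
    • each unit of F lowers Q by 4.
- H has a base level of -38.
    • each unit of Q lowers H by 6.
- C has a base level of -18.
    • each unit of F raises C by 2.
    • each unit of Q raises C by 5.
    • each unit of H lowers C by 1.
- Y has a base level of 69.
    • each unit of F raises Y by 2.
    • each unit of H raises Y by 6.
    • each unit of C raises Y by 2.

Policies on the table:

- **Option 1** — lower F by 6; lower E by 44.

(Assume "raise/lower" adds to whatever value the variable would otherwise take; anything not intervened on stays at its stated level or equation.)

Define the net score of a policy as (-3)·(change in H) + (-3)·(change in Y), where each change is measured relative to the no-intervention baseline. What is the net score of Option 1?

Baseline:
  E = 72
  F = 140 + 5·72 = 500
  Q = 215 − 4·500 = -1785
  H = -38 − 6·(-1785) = 10672
  C = -18 + 2·500 + 5·(-1785) − 10672 = -18615
  Y = 69 + 2·500 + 6·10672 + 2·(-18615) = 27871
Option 1 (F − 6, E − 44):
  E = 72 − 44 = 28
  F = 140 + 5·28 (−6 from intervention) = 274
  Q = 215 − 4·274 = -881
  H = -38 − 6·(-881) = 5248
  C = -18 + 2·274 + 5·(-881) − 5248 = -9123
  Y = 69 + 2·274 + 6·5248 + 2·(-9123) = 13859
ΔH = 5248 − 10672 = -5424; ΔY = 13859 − 27871 = -14012
Score = (-3)·(-5424) + (-3)·(-14012) = 58308

58308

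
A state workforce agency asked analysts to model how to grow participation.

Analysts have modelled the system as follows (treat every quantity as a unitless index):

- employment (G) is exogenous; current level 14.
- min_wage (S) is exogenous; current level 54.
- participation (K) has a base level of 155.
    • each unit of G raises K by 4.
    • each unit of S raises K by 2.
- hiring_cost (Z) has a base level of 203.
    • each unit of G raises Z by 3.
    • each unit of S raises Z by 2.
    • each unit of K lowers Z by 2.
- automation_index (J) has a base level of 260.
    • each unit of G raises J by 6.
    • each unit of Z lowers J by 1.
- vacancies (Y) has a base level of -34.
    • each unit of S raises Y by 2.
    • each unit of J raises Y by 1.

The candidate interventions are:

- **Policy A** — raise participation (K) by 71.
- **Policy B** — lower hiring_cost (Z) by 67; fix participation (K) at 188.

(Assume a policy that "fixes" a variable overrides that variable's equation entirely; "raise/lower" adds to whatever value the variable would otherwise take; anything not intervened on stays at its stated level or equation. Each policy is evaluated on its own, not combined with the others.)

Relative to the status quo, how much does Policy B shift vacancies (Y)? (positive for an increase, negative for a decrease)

-195

Baseline:
  G = 14
  S = 54
  K = 155 + 4·14 + 2·54 = 319
  Z = 203 + 3·14 + 2·54 − 2·319 = -285
  J = 260 + 6·14 − (-285) = 629
  Y = -34 + 2·54 + 629 = 703
Policy B (Z − 67, K := 188):
  G = 14
  S = 54
  K = 188
  Z = 203 + 3·14 + 2·54 − 2·188 (−67 from intervention) = -90
  J = 260 + 6·14 − (-90) = 434
  Y = -34 + 2·54 + 434 = 508
Change in Y: 508 − 703 = -195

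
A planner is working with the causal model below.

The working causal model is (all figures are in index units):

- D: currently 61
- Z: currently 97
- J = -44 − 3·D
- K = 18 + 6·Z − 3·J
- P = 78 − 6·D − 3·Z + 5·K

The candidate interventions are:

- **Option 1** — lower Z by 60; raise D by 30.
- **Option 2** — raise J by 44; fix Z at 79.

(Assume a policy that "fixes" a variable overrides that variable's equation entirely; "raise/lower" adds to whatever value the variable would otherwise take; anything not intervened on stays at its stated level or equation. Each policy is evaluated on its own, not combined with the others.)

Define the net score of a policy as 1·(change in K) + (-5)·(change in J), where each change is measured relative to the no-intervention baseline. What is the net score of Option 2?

Baseline:
  D = 61
  Z = 97
  J = -44 − 3·61 = -227
  K = 18 + 6·97 − 3·(-227) = 1281
Option 2 (J + 44, Z := 79):
  D = 61
  Z = 79
  J = -44 − 3·61 (+44 from intervention) = -183
  K = 18 + 6·79 − 3·(-183) = 1041
ΔK = 1041 − 1281 = -240; ΔJ = -183 − (-227) = 44
Score = 1·(-240) + (-5)·44 = -460

-460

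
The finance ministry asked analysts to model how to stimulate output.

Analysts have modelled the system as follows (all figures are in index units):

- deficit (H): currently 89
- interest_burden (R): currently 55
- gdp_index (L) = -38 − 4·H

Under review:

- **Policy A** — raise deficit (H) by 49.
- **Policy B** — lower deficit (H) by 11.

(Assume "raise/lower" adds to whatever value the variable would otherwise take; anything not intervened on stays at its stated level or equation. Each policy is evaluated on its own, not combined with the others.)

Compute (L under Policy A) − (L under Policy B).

-240

Policy A (H + 49):
  H = 89 + 49 = 138
  L = -38 − 4·138 = -590
Policy B (H − 11):
  H = 89 − 11 = 78
  L = -38 − 4·78 = -350
L: -590 − (-350) = -240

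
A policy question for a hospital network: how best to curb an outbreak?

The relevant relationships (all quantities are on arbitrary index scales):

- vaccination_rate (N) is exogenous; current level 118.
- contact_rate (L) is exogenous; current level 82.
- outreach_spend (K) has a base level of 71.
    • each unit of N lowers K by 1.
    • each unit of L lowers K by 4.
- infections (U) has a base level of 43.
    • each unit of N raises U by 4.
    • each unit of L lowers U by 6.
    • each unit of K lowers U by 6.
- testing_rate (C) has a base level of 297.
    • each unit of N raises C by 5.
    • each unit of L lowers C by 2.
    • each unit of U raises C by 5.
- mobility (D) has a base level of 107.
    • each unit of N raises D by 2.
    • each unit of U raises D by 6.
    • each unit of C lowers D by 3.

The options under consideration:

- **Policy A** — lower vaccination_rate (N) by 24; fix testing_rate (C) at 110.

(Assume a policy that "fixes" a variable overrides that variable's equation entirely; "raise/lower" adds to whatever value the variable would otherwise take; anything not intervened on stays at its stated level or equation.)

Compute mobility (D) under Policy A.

12163

Policy A (N − 24, C := 110):
  N = 118 − 24 = 94
  L = 82
  K = 71 − 94 − 4·82 = -351
  U = 43 + 4·94 − 6·82 − 6·(-351) = 2033
  C = 110
  D = 107 + 2·94 + 6·2033 − 3·110 = 12163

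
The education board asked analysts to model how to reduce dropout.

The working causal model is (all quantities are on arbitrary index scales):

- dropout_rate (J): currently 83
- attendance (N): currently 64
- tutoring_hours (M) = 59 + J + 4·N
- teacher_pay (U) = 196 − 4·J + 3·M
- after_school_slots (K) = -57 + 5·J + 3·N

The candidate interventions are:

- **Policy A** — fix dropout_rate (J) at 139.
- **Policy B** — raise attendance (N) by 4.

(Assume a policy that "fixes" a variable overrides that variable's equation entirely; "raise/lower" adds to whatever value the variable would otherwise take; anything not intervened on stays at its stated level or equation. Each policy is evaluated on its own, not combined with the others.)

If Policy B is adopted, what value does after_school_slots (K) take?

Policy B (N + 4):
  J = 83
  N = 64 + 4 = 68
  K = -57 + 5·83 + 3·68 = 562

562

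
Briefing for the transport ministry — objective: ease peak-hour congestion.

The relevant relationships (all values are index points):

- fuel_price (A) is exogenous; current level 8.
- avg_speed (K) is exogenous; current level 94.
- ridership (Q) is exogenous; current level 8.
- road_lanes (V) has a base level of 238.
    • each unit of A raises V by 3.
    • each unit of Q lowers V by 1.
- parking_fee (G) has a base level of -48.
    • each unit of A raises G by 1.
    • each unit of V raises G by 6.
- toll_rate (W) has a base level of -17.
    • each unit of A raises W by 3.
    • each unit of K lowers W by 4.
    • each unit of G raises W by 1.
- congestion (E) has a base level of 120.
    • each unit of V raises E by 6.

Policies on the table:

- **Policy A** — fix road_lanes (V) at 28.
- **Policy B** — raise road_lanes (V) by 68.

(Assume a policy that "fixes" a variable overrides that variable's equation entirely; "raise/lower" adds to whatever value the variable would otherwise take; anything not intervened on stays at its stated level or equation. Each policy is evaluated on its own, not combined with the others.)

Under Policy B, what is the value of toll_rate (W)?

Policy B (V + 68):
  A = 8
  K = 94
  Q = 8
  V = 238 + 3·8 − 8 (+68 from intervention) = 322
  G = -48 + 8 + 6·322 = 1892
  W = -17 + 3·8 − 4·94 + 1892 = 1523

1523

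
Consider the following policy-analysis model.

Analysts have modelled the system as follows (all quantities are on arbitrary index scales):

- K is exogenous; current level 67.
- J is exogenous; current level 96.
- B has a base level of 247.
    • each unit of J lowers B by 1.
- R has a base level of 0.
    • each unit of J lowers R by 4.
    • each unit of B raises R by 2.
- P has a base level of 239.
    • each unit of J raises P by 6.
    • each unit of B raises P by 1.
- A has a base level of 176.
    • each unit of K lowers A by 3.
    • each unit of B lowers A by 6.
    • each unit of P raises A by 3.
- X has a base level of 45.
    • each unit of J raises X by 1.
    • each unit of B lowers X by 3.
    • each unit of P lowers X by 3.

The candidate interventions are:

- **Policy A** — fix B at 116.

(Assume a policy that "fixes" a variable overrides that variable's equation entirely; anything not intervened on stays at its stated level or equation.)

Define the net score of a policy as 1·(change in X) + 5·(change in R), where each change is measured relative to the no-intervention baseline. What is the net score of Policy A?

-140

Baseline:
  J = 96
  B = 247 − 96 = 151
  R = 0 − 4·96 + 2·151 = -82
  P = 239 + 6·96 + 151 = 966
  X = 45 + 96 − 3·151 − 3·966 = -3210
Policy A (B := 116):
  J = 96
  B = 116
  R = 0 − 4·96 + 2·116 = -152
  P = 239 + 6·96 + 116 = 931
  X = 45 + 96 − 3·116 − 3·931 = -3000
ΔX = -3000 − (-3210) = 210; ΔR = -152 − (-82) = -70
Score = 1·210 + 5·(-70) = -140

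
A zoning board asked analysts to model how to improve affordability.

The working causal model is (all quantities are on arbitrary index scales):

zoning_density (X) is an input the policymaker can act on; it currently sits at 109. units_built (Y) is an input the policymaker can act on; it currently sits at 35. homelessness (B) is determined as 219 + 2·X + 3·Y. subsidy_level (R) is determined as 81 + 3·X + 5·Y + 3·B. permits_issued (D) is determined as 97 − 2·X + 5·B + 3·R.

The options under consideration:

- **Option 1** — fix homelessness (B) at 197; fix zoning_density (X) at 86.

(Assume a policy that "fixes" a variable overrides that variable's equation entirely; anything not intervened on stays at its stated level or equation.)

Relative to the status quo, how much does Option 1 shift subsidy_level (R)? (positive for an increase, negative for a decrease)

Baseline:
  X = 109
  Y = 35
  B = 219 + 2·109 + 3·35 = 542
  R = 81 + 3·109 + 5·35 + 3·542 = 2209
Option 1 (B := 197, X := 86):
  X = 86
  Y = 35
  B = 197
  R = 81 + 3·86 + 5·35 + 3·197 = 1105
Change in R: 1105 − 2209 = -1104

-1104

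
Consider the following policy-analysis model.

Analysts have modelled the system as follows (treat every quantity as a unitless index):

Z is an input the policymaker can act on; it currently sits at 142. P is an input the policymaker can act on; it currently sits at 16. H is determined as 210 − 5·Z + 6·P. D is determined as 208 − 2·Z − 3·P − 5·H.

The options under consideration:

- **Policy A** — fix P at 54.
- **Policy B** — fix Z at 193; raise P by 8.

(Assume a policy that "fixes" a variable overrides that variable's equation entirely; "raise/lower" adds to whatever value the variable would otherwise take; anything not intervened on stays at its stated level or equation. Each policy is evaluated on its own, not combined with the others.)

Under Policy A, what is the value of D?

Policy A (P := 54):
  Z = 142
  P = 54
  H = 210 − 5·142 + 6·54 = -176
  D = 208 − 2·142 − 3·54 − 5·(-176) = 642

642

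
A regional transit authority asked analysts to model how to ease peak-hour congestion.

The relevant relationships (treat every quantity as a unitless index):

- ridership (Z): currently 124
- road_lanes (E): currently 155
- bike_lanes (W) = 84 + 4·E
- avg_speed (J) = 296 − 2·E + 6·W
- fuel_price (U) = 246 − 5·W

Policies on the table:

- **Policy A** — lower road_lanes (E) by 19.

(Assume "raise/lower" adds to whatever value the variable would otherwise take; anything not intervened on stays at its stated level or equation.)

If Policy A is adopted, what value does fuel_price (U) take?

Policy A (E − 19):
  E = 155 − 19 = 136
  W = 84 + 4·136 = 628
  U = 246 − 5·628 = -2894

-2894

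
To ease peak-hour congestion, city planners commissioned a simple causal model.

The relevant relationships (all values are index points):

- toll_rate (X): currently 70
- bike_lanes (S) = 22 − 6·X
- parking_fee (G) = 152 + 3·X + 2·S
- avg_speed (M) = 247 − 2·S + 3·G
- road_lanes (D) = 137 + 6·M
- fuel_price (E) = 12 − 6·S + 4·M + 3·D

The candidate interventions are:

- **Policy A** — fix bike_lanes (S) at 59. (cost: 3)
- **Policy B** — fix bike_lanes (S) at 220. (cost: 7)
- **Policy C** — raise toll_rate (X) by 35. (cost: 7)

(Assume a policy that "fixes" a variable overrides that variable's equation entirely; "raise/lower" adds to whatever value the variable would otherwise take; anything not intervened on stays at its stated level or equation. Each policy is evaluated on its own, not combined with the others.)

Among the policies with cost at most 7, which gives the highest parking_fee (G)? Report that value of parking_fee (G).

Policy A (S := 59):
  X = 70
  S = 59
  G = 152 + 3·70 + 2·59 = 480
Policy B (S := 220):
  X = 70
  S = 220
  G = 152 + 3·70 + 2·220 = 802
Policy C (X + 35):
  X = 70 + 35 = 105
  S = 22 − 6·105 = -608
  G = 152 + 3·105 + 2·(-608) = -749
Comparing — Policy A: G=480, Policy B: G=802, Policy C: G=-749. Highest is 802 (Policy B).

802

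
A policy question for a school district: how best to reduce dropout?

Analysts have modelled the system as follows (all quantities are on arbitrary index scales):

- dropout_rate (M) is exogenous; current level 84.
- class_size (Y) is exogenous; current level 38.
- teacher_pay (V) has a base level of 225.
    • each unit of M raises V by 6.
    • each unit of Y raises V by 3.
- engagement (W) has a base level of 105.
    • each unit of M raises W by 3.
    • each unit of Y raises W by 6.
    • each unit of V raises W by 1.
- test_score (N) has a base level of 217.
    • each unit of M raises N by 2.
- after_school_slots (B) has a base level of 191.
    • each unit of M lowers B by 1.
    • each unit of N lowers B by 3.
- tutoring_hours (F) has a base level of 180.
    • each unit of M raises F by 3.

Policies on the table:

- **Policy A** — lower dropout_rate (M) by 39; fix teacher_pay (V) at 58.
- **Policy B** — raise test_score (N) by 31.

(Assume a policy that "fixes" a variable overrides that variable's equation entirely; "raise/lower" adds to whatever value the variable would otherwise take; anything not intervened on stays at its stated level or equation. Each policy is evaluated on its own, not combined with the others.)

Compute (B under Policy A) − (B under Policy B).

Policy A (M − 39, V := 58):
  M = 84 − 39 = 45
  N = 217 + 2·45 = 307
  B = 191 − 45 − 3·307 = -775
Policy B (N + 31):
  M = 84
  N = 217 + 2·84 (+31 from intervention) = 416
  B = 191 − 84 − 3·416 = -1141
B: -775 − (-1141) = 366

366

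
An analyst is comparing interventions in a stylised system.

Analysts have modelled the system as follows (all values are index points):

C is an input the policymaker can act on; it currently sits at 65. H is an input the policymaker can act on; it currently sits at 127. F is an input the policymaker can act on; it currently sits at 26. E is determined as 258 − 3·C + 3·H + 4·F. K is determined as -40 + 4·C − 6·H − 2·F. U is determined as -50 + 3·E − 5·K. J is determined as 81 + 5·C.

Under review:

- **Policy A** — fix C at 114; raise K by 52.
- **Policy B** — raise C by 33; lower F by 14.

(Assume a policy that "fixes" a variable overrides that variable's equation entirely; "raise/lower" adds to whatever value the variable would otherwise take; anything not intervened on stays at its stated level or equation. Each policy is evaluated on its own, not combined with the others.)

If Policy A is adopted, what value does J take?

Policy A (C := 114, K + 52):
  C = 114
  J = 81 + 5·114 = 651

651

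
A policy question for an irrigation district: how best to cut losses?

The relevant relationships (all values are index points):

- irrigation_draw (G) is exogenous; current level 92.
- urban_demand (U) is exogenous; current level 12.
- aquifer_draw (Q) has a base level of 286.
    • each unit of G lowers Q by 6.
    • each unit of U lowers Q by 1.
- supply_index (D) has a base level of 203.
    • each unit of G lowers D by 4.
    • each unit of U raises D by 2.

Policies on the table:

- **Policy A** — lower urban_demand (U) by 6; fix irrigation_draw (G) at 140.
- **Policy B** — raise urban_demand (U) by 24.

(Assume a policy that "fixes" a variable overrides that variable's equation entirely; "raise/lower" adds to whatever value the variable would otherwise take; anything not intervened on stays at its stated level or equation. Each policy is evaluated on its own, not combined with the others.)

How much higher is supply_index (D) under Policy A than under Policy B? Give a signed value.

-252

Policy A (U − 6, G := 140):
  G = 140
  U = 12 − 6 = 6
  D = 203 − 4·140 + 2·6 = -345
Policy B (U + 24):
  G = 92
  U = 12 + 24 = 36
  D = 203 − 4·92 + 2·36 = -93
D: -345 − (-93) = -252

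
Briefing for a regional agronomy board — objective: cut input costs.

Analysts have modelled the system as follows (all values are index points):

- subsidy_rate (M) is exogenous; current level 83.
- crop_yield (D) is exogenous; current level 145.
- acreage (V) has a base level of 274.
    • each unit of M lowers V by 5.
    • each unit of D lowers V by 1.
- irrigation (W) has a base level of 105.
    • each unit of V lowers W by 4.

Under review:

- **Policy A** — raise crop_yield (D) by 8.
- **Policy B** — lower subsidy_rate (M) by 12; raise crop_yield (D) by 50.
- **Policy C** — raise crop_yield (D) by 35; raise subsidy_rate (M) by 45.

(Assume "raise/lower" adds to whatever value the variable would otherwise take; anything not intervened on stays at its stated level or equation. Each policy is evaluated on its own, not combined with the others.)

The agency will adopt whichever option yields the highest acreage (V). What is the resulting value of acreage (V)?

Policy A (D + 8):
  M = 83
  D = 145 + 8 = 153
  V = 274 − 5·83 − 153 = -294
Policy B (M − 12, D + 50):
  M = 83 − 12 = 71
  D = 145 + 50 = 195
  V = 274 − 5·71 − 195 = -276
Policy C (D + 35, M + 45):
  M = 83 + 45 = 128
  D = 145 + 35 = 180
  V = 274 − 5·128 − 180 = -546
Comparing — Policy A: V=-294, Policy B: V=-276, Policy C: V=-546. Highest is -276 (Policy B).

-276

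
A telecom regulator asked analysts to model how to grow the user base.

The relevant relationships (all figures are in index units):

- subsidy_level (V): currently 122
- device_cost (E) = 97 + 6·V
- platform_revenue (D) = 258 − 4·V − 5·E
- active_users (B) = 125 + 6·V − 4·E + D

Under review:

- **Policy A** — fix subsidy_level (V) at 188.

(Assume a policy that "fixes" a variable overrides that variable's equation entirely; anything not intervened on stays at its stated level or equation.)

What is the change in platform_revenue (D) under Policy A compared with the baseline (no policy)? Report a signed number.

-2244

Baseline:
  V = 122
  E = 97 + 6·122 = 829
  D = 258 − 4·122 − 5·829 = -4375
Policy A (V := 188):
  V = 188
  E = 97 + 6·188 = 1225
  D = 258 − 4·188 − 5·1225 = -6619
Change in D: -6619 − (-4375) = -2244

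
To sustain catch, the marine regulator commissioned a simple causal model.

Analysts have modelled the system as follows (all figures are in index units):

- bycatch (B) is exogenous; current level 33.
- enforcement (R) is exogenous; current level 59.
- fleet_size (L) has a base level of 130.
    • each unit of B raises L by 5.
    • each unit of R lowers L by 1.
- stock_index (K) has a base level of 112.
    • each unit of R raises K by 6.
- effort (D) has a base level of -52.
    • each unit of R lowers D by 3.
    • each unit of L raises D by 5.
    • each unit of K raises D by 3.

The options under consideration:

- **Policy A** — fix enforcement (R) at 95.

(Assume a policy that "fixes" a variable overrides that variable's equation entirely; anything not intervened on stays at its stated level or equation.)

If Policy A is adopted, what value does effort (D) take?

Policy A (R := 95):
  B = 33
  R = 95
  L = 130 + 5·33 − 95 = 200
  K = 112 + 6·95 = 682
  D = -52 − 3·95 + 5·200 + 3·682 = 2709

2709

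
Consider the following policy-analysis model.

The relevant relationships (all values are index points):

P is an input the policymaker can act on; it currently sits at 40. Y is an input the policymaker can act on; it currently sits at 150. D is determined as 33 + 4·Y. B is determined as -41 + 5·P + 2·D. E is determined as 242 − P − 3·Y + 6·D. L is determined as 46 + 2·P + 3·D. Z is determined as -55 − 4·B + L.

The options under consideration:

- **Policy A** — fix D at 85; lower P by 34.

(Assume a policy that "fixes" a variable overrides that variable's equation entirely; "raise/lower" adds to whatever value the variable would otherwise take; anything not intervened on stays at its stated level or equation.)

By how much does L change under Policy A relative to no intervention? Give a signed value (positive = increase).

Baseline:
  P = 40
  Y = 150
  D = 33 + 4·150 = 633
  L = 46 + 2·40 + 3·633 = 2025
Policy A (D := 85, P − 34):
  P = 40 − 34 = 6
  Y = 150
  D = 85
  L = 46 + 2·6 + 3·85 = 313
Change in L: 313 − 2025 = -1712

-1712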